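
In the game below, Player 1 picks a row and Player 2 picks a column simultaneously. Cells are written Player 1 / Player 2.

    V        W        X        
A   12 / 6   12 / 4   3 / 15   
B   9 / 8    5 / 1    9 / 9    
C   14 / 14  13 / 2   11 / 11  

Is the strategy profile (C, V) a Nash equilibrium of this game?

Holding Player 2 at V: Player 1 gets 14 from C, versus 12 from A, 9 from B. No profitable deviation for Player 1.
Holding Player 1 at C: Player 2 gets 14 from V, versus 2 from W, 11 from X. No profitable deviation for Player 2 either.

Yes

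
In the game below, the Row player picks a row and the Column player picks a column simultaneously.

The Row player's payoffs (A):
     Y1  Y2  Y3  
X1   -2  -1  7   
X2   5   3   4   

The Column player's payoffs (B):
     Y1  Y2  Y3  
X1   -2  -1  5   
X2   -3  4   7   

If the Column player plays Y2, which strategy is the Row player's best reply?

X2

With the Column player fixed at Y2, the Row player's payoffs are: X1 → -1, X2 → 3.
The maximum is 3, achieved by X2.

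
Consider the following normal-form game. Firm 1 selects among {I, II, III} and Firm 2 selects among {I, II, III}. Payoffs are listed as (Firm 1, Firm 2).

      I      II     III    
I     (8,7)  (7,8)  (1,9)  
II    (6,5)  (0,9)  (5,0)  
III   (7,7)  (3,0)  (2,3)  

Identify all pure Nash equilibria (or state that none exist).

Check mutual best responses: a cell is a NE iff neither player can gain by unilaterally deviating.
Firm 1's best responses — vs I: I (payoff 8); vs II: I (payoff 7); vs III: II (payoff 5).
Firm 2's best responses — vs I: III (payoff 9); vs II: II (payoff 9); vs III: I (payoff 7).
No cell has both players best-responding. For instance, Firm 1's best reply to III is II, but against II Firm 2 prefers II over III.

There is no pure-strategy Nash equilibrium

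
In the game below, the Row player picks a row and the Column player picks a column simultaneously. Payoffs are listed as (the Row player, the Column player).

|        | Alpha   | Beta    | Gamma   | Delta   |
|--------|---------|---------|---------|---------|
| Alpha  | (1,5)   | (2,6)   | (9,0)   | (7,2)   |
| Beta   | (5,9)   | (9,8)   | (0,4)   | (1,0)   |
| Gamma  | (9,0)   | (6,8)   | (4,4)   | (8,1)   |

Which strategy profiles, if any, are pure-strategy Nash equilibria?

A profile is a Nash equilibrium when each player is best-responding to the other.
The Row player's best responses — vs Alpha: Gamma (payoff 9); vs Beta: Beta (payoff 9); vs Gamma: Alpha (payoff 9); vs Delta: Gamma (payoff 8).
The Column player's best responses — vs Alpha: Beta (payoff 6); vs Beta: Alpha (payoff 9); vs Gamma: Beta (payoff 8).
No cell has both players best-responding. For instance, the Row player's best reply to Beta is Beta, but against Beta the Column player prefers Alpha over Beta.

None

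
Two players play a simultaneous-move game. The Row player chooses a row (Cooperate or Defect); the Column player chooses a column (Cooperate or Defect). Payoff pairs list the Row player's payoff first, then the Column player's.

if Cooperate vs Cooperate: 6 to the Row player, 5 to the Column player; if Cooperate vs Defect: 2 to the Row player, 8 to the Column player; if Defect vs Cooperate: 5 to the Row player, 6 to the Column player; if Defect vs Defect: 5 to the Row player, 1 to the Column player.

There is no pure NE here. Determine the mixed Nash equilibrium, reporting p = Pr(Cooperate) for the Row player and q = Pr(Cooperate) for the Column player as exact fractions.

Each player's mixing probability is pinned down by making the *other* player indifferent.
The Column player indifferent between Cooperate and Defect: p·5 + (1−p)·6 = p·8 + (1−p)·1 ⟹ 6 + (-1)p = 1 + 7p ⟹ p = 5/8.
The Row player indifferent between Cooperate and Defect: q·6 + (1−q)·2 = q·5 + (1−q)·5 ⟹ 2 + 4q = 5 + 0q ⟹ q = 3/4.

p = 5/8, q = 3/4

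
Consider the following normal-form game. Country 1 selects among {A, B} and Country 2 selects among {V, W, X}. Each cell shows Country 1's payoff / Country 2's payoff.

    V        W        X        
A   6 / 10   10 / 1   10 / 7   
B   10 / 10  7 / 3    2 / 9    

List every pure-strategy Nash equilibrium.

(B, V)

Find each player's best response to every opponent strategy; NE are the intersections.
Country 1's best responses — vs V: B (payoff 10); vs W: A (payoff 10); vs X: A (payoff 10).
Country 2's best responses — vs A: V (payoff 10); vs B: V (payoff 10).
The only mutual best response is (B, V); neither player gains by switching there.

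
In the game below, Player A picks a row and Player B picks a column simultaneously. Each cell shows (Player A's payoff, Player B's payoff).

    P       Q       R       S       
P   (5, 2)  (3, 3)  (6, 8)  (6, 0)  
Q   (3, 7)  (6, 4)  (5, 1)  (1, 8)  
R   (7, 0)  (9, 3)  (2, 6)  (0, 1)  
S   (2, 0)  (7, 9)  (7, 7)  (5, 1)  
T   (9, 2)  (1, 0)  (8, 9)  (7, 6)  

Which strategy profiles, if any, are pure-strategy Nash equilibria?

Find each player's best response to every opponent strategy; NE are the intersections.
Player A's best responses — vs P: T (payoff 9); vs Q: R (payoff 9); vs R: T (payoff 8); vs S: T (payoff 7).
Player B's best responses — vs P: R (payoff 8); vs Q: S (payoff 8); vs R: R (payoff 6); vs S: Q (payoff 9); vs T: R (payoff 9).
The only mutual best response is (T, R); neither player gains by switching there.

(T, R)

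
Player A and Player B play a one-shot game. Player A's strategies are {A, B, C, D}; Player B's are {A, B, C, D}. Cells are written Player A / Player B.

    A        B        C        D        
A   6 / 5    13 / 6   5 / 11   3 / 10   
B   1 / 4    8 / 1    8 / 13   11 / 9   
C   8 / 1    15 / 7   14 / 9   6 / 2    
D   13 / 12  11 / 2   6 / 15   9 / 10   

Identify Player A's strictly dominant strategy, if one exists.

No strictly dominant strategy

A strategy is strictly dominant if it gives Player A a strictly higher payoff than every other strategy, against every choice by the opponent.
A is not dominant: against A, C gives 8 > 6.
B is not dominant: against A, A gives 6 > 1.
C is not dominant: against A, D gives 13 > 8.
D is not dominant: against B, A gives 13 > 11.
No single strategy is best against every opponent action.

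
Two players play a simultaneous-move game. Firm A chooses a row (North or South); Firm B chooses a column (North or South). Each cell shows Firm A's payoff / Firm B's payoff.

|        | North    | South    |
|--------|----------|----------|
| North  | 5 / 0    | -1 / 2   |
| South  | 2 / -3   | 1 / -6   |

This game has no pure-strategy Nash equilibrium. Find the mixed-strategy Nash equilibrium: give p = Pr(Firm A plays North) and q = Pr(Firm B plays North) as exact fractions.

Each player's mixing probability is pinned down by making the *other* player indifferent.
Firm B indifferent between North and South: p·0 + (1−p)·(-3) = p·2 + (1−p)·(-6) ⟹ (-3) + 3p = (-6) + 8p ⟹ p = 3/5.
Firm A indifferent between North and South: q·5 + (1−q)·(-1) = q·2 + (1−q)·1 ⟹ (-1) + 6q = 1 + 1q ⟹ q = 2/5.

p = 3/5, q = 2/5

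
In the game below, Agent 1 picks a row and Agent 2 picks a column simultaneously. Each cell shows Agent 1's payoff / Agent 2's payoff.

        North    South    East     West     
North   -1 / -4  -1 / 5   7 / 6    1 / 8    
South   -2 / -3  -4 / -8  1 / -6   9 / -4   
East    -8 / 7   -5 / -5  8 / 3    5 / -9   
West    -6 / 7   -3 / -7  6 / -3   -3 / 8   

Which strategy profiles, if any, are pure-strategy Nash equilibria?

No pure-strategy Nash equilibrium

Find each player's best response to every opponent strategy; NE are the intersections.
Agent 1's best responses — vs North: North (payoff -1); vs South: North (payoff -1); vs East: East (payoff 8); vs West: South (payoff 9).
Agent 2's best responses — vs North: West (payoff 8); vs South: North (payoff -3); vs East: North (payoff 7); vs West: West (payoff 8).
No cell has both players best-responding. For instance, Agent 1's best reply to East is East, but against East Agent 2 prefers North over East.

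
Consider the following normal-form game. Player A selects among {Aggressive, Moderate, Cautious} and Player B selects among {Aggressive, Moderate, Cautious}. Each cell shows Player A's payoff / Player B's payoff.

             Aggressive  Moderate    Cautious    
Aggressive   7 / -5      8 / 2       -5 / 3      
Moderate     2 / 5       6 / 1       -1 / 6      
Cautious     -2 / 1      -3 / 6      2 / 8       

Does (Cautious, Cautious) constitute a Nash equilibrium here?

Holding Player B at Cautious: Player A gets 2 from Cautious, versus -5 from Aggressive, -1 from Moderate. No profitable deviation for Player A.
Holding Player A at Cautious: Player B gets 8 from Cautious, versus 1 from Aggressive, 6 from Moderate. No profitable deviation for Player B either.

Yes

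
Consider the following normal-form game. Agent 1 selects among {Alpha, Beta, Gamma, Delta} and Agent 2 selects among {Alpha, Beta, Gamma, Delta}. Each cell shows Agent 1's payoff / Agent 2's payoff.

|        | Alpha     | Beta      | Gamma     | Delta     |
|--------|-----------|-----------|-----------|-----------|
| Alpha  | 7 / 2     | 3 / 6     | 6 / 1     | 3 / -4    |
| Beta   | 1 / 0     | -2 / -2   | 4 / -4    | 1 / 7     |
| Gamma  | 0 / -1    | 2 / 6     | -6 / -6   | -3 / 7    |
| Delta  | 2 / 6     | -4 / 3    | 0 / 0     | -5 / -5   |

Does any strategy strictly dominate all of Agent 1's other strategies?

A strategy is strictly dominant if it gives Agent 1 a strictly higher payoff than every other strategy, against every choice by the opponent.
Alpha strictly dominates: vs Alpha: 7 > each of {1, 0, 2}; vs Beta: 3 > each of {-2, 2, -4}; vs Gamma: 6 > each of {4, -6, 0}; vs Delta: 3 > each of {1, -3, -5}.

Alpha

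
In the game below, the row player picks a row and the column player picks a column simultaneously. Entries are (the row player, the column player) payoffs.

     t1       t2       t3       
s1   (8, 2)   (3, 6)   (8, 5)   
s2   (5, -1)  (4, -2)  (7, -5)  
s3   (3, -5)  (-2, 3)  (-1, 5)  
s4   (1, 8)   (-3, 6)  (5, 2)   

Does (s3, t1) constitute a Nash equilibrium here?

Holding the column player at t1: the row player gets 3 from s3 but could get 8 by switching to s1. The row player has a profitable deviation.

No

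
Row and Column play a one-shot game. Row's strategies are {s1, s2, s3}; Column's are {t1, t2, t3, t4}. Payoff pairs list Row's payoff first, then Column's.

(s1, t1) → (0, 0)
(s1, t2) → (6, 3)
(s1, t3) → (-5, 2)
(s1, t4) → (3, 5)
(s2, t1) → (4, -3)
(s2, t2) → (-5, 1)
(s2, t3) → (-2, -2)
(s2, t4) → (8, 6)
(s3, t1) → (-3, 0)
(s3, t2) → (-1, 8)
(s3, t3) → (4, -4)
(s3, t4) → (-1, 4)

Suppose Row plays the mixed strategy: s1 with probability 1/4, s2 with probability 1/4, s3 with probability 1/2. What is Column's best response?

t2

Column's best reply maximizes expected payoff against the mix.
t1: (1/4)·0 + (1/4)·(-3) + (1/2)·0 = -3/4
t2: (1/4)·3 + (1/4)·1 + (1/2)·8 = 5
t3: (1/4)·2 + (1/4)·(-2) + (1/2)·(-4) = -2
t4: (1/4)·5 + (1/4)·6 + (1/2)·4 = 19/4
Highest expected payoff is 5, from t2.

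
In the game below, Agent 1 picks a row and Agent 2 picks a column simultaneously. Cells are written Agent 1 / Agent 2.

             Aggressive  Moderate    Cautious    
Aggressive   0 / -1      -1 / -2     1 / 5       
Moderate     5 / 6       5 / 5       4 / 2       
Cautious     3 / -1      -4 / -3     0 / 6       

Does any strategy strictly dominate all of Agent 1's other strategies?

A strategy is strictly dominant if it gives Agent 1 a strictly higher payoff than every other strategy, against every choice by the opponent.
Moderate strictly dominates: vs Aggressive: 5 > each of {0, 3}; vs Moderate: 5 > each of {-1, -4}; vs Cautious: 4 > each of {1, 0}.

Moderate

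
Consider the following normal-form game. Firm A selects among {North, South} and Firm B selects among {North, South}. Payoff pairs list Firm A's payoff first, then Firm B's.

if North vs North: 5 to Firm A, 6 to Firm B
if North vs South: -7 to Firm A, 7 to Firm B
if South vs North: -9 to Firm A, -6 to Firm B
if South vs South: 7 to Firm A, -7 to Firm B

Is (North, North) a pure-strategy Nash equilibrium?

Holding Firm B at North: Firm A gets 5 from North, versus -9 from South. No profitable deviation for Firm A.
Holding Firm A at North: Firm B gets 6 from North but could get 7 by switching to South. Firm B has a profitable deviation.

No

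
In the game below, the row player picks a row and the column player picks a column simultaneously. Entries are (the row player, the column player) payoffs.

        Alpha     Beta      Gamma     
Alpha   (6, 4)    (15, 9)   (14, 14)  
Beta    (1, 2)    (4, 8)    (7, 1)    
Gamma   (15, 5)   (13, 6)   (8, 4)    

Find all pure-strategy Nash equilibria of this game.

Check mutual best responses: a cell is a NE iff neither player can gain by unilaterally deviating.
The row player's best responses — vs Alpha: Gamma (payoff 15); vs Beta: Alpha (payoff 15); vs Gamma: Alpha (payoff 14).
The column player's best responses — vs Alpha: Gamma (payoff 14); vs Beta: Beta (payoff 8); vs Gamma: Beta (payoff 6).
The only mutual best response is (Alpha, Gamma); neither player gains by switching there.

(Alpha, Gamma)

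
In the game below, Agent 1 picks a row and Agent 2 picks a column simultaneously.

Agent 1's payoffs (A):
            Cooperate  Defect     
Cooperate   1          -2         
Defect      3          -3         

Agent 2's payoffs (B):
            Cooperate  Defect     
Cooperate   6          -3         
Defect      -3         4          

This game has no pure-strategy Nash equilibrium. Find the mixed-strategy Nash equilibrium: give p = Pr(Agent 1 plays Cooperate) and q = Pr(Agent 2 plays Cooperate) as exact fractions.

In a mixed NE each player is indifferent between their pure strategies, so the opponent's mix sets the indifference.
Agent 2 indifferent between Cooperate and Defect: p·6 + (1−p)·(-3) = p·(-3) + (1−p)·4 ⟹ (-3) + 9p = 4 + (-7)p ⟹ p = 7/16.
Agent 1 indifferent between Cooperate and Defect: q·1 + (1−q)·(-2) = q·3 + (1−q)·(-3) ⟹ (-2) + 3q = (-3) + 6q ⟹ q = 1/3.

p = 7/16, q = 1/3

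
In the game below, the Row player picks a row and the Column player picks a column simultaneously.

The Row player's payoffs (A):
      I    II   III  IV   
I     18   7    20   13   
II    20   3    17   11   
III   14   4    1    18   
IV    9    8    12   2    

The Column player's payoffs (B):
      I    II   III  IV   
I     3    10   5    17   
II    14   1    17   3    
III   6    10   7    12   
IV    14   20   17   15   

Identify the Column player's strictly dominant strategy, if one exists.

Check whether one of the Column player's strategies beats all alternatives regardless of what the opponent does.
I is not dominant: against I, II gives 10 > 3.
II is not dominant: against I, IV gives 17 > 10.
III is not dominant: against I, II gives 10 > 5.
IV is not dominant: against II, I gives 14 > 3.
No single strategy is best against every opponent action.

No strictly dominant strategy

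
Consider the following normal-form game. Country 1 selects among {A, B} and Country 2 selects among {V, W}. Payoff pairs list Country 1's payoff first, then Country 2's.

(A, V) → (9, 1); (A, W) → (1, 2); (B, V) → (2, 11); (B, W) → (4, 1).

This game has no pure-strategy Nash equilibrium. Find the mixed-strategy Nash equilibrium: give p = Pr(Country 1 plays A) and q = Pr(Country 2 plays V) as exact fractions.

p = 10/11, q = 3/10

In a mixed NE each player is indifferent between their pure strategies, so the opponent's mix sets the indifference.
Country 2 indifferent between V and W: p·1 + (1−p)·11 = p·2 + (1−p)·1 ⟹ 11 + (-10)p = 1 + 1p ⟹ p = 10/11.
Country 1 indifferent between A and B: q·9 + (1−q)·1 = q·2 + (1−q)·4 ⟹ 1 + 8q = 4 + (-2)q ⟹ q = 3/10.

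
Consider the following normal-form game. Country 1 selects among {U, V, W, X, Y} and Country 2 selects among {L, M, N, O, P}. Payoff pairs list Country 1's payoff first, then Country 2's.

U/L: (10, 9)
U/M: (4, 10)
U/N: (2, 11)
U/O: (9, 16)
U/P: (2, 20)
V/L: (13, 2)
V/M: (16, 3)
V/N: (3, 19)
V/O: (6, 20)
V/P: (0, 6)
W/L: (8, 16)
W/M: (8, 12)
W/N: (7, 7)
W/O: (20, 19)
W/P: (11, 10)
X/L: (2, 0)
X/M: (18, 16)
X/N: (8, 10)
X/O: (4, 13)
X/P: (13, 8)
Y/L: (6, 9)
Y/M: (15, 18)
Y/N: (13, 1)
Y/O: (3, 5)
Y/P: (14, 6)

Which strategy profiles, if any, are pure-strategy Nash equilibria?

(W, O) and (X, M)

Check mutual best responses: a cell is a NE iff neither player can gain by unilaterally deviating.
Country 1's best responses — vs L: V (payoff 13); vs M: X (payoff 18); vs N: Y (payoff 13); vs O: W (payoff 20); vs P: Y (payoff 14).
Country 2's best responses — vs U: P (payoff 20); vs V: O (payoff 20); vs W: O (payoff 19); vs X: M (payoff 16); vs Y: M (payoff 18).
Mutual best responses occur at (W, O) and (X, M); at each, neither player gains by switching.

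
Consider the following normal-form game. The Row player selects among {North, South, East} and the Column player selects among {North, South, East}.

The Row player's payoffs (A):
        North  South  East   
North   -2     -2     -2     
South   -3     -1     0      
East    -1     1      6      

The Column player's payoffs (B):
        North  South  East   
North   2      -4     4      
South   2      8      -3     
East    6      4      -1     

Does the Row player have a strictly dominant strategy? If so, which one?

East

A strategy is strictly dominant if it gives the Row player a strictly higher payoff than every other strategy, against every choice by the opponent.
East strictly dominates: vs North: -1 > each of {-2, -3}; vs South: 1 > each of {-2, -1}; vs East: 6 > each of {-2, 0}.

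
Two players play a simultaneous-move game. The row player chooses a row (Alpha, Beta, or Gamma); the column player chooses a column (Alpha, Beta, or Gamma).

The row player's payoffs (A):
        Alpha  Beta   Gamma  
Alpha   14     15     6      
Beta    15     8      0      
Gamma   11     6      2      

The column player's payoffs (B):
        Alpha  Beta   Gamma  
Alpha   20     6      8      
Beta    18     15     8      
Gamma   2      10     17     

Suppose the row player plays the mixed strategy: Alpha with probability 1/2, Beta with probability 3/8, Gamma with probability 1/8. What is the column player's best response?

The column player's best reply maximizes expected payoff against the mix.
Alpha: (1/2)·20 + (3/8)·18 + (1/8)·2 = 17
Beta: (1/2)·6 + (3/8)·15 + (1/8)·10 = 79/8
Gamma: (1/2)·8 + (3/8)·8 + (1/8)·17 = 73/8
Highest expected payoff is 17, from Alpha.

Alpha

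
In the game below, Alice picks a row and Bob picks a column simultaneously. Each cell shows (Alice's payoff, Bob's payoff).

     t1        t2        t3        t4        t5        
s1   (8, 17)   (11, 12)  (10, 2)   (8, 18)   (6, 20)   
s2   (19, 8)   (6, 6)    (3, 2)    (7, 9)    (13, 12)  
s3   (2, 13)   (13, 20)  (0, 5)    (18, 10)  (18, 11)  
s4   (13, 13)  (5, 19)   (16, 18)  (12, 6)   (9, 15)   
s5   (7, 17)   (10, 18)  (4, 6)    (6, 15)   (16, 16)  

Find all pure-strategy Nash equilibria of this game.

Check mutual best responses: a cell is a NE iff neither player can gain by unilaterally deviating.
Alice's best responses — vs t1: s2 (payoff 19); vs t2: s3 (payoff 13); vs t3: s4 (payoff 16); vs t4: s3 (payoff 18); vs t5: s3 (payoff 18).
Bob's best responses — vs s1: t5 (payoff 20); vs s2: t5 (payoff 12); vs s3: t2 (payoff 20); vs s4: t2 (payoff 19); vs s5: t2 (payoff 18).
The only mutual best response is (s3, t2); neither player gains by switching there.

(s3, t2)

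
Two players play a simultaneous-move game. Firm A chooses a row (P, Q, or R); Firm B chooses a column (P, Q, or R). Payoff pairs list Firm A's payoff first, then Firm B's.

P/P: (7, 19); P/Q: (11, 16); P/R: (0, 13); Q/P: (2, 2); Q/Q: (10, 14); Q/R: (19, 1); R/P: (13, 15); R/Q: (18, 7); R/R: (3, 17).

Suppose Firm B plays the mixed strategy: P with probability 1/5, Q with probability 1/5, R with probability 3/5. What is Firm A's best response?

Q

Firm A's best reply maximizes expected payoff against the mix.
P: (1/5)·7 + (1/5)·11 + (3/5)·0 = 18/5
Q: (1/5)·2 + (1/5)·10 + (3/5)·19 = 69/5
R: (1/5)·13 + (1/5)·18 + (3/5)·3 = 8
Highest expected payoff is 69/5, from Q.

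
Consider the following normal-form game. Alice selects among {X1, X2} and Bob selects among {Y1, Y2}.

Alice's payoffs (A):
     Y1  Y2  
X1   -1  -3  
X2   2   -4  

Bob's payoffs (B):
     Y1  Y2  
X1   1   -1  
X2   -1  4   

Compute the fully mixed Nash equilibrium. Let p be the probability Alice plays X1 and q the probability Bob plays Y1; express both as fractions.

p = 5/7, q = 1/4

In a mixed NE each player is indifferent between their pure strategies, so the opponent's mix sets the indifference.
Bob indifferent between Y1 and Y2: p·1 + (1−p)·(-1) = p·(-1) + (1−p)·4 ⟹ (-1) + 2p = 4 + (-5)p ⟹ p = 5/7.
Alice indifferent between X1 and X2: q·(-1) + (1−q)·(-3) = q·2 + (1−q)·(-4) ⟹ (-3) + 2q = (-4) + 6q ⟹ q = 1/4.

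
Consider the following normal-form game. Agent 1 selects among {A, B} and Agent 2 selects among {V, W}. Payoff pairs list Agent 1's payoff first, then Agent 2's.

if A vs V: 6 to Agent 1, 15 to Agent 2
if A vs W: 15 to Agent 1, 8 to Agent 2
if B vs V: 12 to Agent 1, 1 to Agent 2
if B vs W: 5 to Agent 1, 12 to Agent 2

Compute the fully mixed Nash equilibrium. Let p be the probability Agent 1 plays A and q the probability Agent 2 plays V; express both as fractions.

Each player's mixing probability is pinned down by making the *other* player indifferent.
Agent 2 indifferent between V and W: p·15 + (1−p)·1 = p·8 + (1−p)·12 ⟹ 1 + 14p = 12 + (-4)p ⟹ p = 11/18.
Agent 1 indifferent between A and B: q·6 + (1−q)·15 = q·12 + (1−q)·5 ⟹ 15 + (-9)q = 5 + 7q ⟹ q = 5/8.

p = 11/18, q = 5/8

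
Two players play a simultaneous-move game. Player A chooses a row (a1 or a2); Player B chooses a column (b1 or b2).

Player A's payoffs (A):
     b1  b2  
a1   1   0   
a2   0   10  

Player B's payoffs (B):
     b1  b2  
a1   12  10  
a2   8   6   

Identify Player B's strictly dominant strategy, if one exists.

A strategy is strictly dominant if it gives Player B a strictly higher payoff than every other strategy, against every choice by the opponent.
b1 strictly dominates: vs a1: 12 > 10; vs a2: 8 > 6.

b1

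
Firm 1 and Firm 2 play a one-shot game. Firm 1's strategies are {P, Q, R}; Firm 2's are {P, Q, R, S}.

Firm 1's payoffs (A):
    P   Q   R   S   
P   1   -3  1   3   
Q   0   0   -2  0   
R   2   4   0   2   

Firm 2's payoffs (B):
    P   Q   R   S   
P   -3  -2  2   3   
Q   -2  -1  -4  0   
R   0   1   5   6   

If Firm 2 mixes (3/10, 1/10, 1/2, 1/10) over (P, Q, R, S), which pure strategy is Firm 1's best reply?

R

Compute Firm 1's expected payoff from each pure strategy against the given mix.
P: (3/10)·1 + (1/10)·(-3) + (1/2)·1 + (1/10)·3 = 4/5
Q: (3/10)·0 + (1/10)·0 + (1/2)·(-2) + (1/10)·0 = -1
R: (3/10)·2 + (1/10)·4 + (1/2)·0 + (1/10)·2 = 6/5
Highest expected payoff is 6/5, from R.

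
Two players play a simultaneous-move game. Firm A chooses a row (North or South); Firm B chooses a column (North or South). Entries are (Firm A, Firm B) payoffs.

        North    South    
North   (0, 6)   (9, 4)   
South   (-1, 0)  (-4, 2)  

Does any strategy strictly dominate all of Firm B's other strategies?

Check whether one of Firm B's strategies beats all alternatives regardless of what the opponent does.
North is not dominant: against South, South gives 2 > 0.
South is not dominant: against North, North gives 6 > 4.
No single strategy is best against every opponent action.

No strictly dominant strategy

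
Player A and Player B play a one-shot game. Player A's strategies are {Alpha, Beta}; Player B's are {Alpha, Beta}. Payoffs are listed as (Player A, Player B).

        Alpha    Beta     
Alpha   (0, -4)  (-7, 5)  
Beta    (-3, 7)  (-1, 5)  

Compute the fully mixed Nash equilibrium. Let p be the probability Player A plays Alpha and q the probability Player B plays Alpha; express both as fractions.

p = 2/11, q = 2/3

Each player's mixing probability is pinned down by making the *other* player indifferent.
Player B indifferent between Alpha and Beta: p·(-4) + (1−p)·7 = p·5 + (1−p)·5 ⟹ 7 + (-11)p = 5 + 0p ⟹ p = 2/11.
Player A indifferent between Alpha and Beta: q·0 + (1−q)·(-7) = q·(-3) + (1−q)·(-1) ⟹ (-7) + 7q = (-1) + (-2)q ⟹ q = 2/3.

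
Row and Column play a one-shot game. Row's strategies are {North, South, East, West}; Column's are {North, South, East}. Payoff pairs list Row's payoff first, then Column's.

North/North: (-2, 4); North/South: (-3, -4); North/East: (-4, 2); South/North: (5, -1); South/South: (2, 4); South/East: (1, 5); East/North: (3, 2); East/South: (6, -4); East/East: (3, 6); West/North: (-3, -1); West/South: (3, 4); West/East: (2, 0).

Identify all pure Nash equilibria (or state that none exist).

Check mutual best responses: a cell is a NE iff neither player can gain by unilaterally deviating.
Row's best responses — vs North: South (payoff 5); vs South: East (payoff 6); vs East: East (payoff 3).
Column's best responses — vs North: North (payoff 4); vs South: East (payoff 5); vs East: East (payoff 6); vs West: South (payoff 4).
The only mutual best response is (East, East); neither player gains by switching there.

(East, East)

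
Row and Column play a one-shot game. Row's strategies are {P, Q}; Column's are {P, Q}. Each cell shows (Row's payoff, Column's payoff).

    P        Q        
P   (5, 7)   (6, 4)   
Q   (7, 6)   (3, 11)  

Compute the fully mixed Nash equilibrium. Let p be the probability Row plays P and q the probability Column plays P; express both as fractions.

In a mixed NE each player is indifferent between their pure strategies, so the opponent's mix sets the indifference.
Column indifferent between P and Q: p·7 + (1−p)·6 = p·4 + (1−p)·11 ⟹ 6 + 1p = 11 + (-7)p ⟹ p = 5/8.
Row indifferent between P and Q: q·5 + (1−q)·6 = q·7 + (1−q)·3 ⟹ 6 + (-1)q = 3 + 4q ⟹ q = 3/5.

p = 5/8, q = 3/5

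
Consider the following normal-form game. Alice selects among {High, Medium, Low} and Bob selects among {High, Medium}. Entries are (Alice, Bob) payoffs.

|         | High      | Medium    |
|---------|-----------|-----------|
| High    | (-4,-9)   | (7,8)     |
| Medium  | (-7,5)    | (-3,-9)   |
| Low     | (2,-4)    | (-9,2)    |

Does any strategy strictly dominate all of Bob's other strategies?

A strategy is strictly dominant if it gives Bob a strictly higher payoff than every other strategy, against every choice by the opponent.
High is not dominant: against High, Medium gives 8 > -9.
Medium is not dominant: against Medium, High gives 5 > -9.
No single strategy is best against every opponent action.

None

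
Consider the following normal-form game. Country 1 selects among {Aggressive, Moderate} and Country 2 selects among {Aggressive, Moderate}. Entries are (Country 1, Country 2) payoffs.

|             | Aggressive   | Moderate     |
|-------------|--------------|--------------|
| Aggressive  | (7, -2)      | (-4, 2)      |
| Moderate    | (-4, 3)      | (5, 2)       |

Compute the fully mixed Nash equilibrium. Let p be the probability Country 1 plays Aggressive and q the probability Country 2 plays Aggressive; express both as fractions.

p = 1/5, q = 9/20

Each player's mixing probability is pinned down by making the *other* player indifferent.
Country 2 indifferent between Aggressive and Moderate: p·(-2) + (1−p)·3 = p·2 + (1−p)·2 ⟹ 3 + (-5)p = 2 + 0p ⟹ p = 1/5.
Country 1 indifferent between Aggressive and Moderate: q·7 + (1−q)·(-4) = q·(-4) + (1−q)·5 ⟹ (-4) + 11q = 5 + (-9)q ⟹ q = 9/20.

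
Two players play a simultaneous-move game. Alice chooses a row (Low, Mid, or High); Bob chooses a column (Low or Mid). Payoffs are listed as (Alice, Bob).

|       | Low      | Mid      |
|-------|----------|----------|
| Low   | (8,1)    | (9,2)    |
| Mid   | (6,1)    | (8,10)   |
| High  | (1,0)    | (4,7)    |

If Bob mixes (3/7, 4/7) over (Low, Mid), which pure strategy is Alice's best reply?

Low

Compute Alice's expected payoff from each pure strategy against the given mix.
Low: (3/7)·8 + (4/7)·9 = 60/7
Mid: (3/7)·6 + (4/7)·8 = 50/7
High: (3/7)·1 + (4/7)·4 = 19/7
Highest expected payoff is 60/7, from Low.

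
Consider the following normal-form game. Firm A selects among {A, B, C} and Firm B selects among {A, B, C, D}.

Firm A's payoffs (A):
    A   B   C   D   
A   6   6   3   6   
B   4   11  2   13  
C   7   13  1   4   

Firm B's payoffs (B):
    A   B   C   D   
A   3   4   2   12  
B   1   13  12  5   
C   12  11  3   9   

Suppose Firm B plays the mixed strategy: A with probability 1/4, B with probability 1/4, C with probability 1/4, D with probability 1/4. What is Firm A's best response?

Compute Firm A's expected payoff from each pure strategy against the given mix.
A: (1/4)·6 + (1/4)·6 + (1/4)·3 + (1/4)·6 = 21/4
B: (1/4)·4 + (1/4)·11 + (1/4)·2 + (1/4)·13 = 15/2
C: (1/4)·7 + (1/4)·13 + (1/4)·1 + (1/4)·4 = 25/4
Highest expected payoff is 15/2, from B.

B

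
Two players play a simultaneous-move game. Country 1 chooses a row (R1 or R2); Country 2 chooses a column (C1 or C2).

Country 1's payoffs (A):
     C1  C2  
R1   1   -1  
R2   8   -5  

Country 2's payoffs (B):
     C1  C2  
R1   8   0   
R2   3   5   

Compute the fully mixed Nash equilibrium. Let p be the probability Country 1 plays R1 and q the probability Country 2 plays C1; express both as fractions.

p = 1/5, q = 4/11

Each player's mixing probability is pinned down by making the *other* player indifferent.
Country 2 indifferent between C1 and C2: p·8 + (1−p)·3 = p·0 + (1−p)·5 ⟹ 3 + 5p = 5 + (-5)p ⟹ p = 1/5.
Country 1 indifferent between R1 and R2: q·1 + (1−q)·(-1) = q·8 + (1−q)·(-5) ⟹ (-1) + 2q = (-5) + 13q ⟹ q = 4/11.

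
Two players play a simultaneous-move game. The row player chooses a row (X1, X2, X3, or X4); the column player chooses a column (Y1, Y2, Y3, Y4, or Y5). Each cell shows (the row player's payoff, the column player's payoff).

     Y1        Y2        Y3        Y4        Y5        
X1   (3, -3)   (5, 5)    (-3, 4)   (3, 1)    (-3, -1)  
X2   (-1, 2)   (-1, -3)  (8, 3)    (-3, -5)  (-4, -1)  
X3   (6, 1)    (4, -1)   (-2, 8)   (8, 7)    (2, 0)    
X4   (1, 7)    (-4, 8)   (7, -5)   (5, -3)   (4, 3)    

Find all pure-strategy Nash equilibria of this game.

Find each player's best response to every opponent strategy; NE are the intersections.
The row player's best responses — vs Y1: X3 (payoff 6); vs Y2: X1 (payoff 5); vs Y3: X2 (payoff 8); vs Y4: X3 (payoff 8); vs Y5: X4 (payoff 4).
The column player's best responses — vs X1: Y2 (payoff 5); vs X2: Y3 (payoff 3); vs X3: Y3 (payoff 8); vs X4: Y2 (payoff 8).
Mutual best responses occur at (X1, Y2) and (X2, Y3); at each, neither player gains by switching.

(X1, Y2) and (X2, Y3)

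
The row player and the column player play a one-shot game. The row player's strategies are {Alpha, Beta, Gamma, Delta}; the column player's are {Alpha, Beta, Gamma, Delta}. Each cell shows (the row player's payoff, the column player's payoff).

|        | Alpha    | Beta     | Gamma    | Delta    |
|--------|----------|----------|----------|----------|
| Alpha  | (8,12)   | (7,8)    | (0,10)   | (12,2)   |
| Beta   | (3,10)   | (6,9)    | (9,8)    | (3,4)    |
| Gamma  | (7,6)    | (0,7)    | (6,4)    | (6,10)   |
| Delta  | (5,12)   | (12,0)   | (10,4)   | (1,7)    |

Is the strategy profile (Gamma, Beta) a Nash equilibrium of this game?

No

Holding the column player at Beta: the row player gets 0 from Gamma but could get 12 by switching to Delta. The row player has a profitable deviation.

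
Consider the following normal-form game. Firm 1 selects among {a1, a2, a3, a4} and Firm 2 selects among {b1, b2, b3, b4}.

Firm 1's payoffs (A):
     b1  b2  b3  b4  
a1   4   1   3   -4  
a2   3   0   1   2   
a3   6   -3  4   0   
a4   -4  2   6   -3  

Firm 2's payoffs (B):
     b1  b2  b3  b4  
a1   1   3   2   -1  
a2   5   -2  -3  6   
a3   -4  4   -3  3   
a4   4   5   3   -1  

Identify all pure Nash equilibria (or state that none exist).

(a2, b4) and (a4, b2)

Find each player's best response to every opponent strategy; NE are the intersections.
Firm 1's best responses — vs b1: a3 (payoff 6); vs b2: a4 (payoff 2); vs b3: a4 (payoff 6); vs b4: a2 (payoff 2).
Firm 2's best responses — vs a1: b2 (payoff 3); vs a2: b4 (payoff 6); vs a3: b2 (payoff 4); vs a4: b2 (payoff 5).
Mutual best responses occur at (a2, b4) and (a4, b2); at each, neither player gains by switching.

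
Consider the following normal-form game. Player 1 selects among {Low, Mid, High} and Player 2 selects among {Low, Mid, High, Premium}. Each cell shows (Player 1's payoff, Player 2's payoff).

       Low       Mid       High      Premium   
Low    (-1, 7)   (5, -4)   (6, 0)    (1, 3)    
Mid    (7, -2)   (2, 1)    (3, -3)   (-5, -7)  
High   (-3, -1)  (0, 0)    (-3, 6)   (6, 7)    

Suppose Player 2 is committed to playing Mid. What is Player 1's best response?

With Player 2 fixed at Mid, Player 1's payoffs are: Low → 5, Mid → 2, High → 0.
The maximum is 5, achieved by Low.

Low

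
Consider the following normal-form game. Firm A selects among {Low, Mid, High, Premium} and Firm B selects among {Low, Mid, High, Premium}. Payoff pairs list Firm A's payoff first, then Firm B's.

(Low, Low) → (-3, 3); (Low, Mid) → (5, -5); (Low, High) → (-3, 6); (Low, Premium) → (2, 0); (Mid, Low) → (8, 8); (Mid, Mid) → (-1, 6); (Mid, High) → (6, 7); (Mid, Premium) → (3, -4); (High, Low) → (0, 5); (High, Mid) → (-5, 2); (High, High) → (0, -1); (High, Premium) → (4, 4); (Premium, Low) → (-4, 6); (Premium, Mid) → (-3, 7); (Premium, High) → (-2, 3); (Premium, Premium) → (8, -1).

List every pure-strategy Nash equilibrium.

Find each player's best response to every opponent strategy; NE are the intersections.
Firm A's best responses — vs Low: Mid (payoff 8); vs Mid: Low (payoff 5); vs High: Mid (payoff 6); vs Premium: Premium (payoff 8).
Firm B's best responses — vs Low: High (payoff 6); vs Mid: Low (payoff 8); vs High: Low (payoff 5); vs Premium: Mid (payoff 7).
The only mutual best response is (Mid, Low); neither player gains by switching there.

(Mid, Low)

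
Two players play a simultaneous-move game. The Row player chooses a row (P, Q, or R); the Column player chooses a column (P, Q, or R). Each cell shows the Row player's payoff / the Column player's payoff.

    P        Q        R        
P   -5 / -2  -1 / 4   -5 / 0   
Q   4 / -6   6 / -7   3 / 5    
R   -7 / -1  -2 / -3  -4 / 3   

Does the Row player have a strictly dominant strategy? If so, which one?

Check whether one of the Row player's strategies beats all alternatives regardless of what the opponent does.
Q strictly dominates: vs P: 4 > each of {-5, -7}; vs Q: 6 > each of {-1, -2}; vs R: 3 > each of {-5, -4}.

Q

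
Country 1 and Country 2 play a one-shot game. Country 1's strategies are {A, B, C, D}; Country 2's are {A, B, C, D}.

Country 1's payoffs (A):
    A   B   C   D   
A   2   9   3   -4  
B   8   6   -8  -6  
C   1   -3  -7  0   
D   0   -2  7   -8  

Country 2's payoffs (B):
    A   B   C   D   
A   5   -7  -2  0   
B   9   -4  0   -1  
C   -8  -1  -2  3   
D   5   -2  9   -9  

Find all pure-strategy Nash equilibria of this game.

(B, A), (C, D), and (D, C)

Check mutual best responses: a cell is a NE iff neither player can gain by unilaterally deviating.
Country 1's best responses — vs A: B (payoff 8); vs B: A (payoff 9); vs C: D (payoff 7); vs D: C (payoff 0).
Country 2's best responses — vs A: A (payoff 5); vs B: A (payoff 9); vs C: D (payoff 3); vs D: C (payoff 9).
Mutual best responses occur at (B, A), (C, D), and (D, C); at each, neither player gains by switching.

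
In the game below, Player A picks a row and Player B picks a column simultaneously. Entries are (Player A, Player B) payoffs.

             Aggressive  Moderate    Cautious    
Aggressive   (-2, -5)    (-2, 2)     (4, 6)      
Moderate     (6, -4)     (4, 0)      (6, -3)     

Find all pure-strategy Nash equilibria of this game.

Check mutual best responses: a cell is a NE iff neither player can gain by unilaterally deviating.
Player A's best responses — vs Aggressive: Moderate (payoff 6); vs Moderate: Moderate (payoff 4); vs Cautious: Moderate (payoff 6).
Player B's best responses — vs Aggressive: Cautious (payoff 6); vs Moderate: Moderate (payoff 0).
The only mutual best response is (Moderate, Moderate); neither player gains by switching there.

(Moderate, Moderate)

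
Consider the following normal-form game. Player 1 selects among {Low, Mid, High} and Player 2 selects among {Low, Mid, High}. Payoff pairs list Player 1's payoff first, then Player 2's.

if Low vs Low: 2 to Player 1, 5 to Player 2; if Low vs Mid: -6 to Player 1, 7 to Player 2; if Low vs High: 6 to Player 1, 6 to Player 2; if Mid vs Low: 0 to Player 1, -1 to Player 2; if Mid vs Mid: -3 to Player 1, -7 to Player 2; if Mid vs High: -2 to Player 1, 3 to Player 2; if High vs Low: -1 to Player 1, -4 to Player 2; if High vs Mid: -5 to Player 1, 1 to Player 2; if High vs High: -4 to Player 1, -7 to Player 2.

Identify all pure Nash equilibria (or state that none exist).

None

Find each player's best response to every opponent strategy; NE are the intersections.
Player 1's best responses — vs Low: Low (payoff 2); vs Mid: Mid (payoff -3); vs High: Low (payoff 6).
Player 2's best responses — vs Low: Mid (payoff 7); vs Mid: High (payoff 3); vs High: Mid (payoff 1).
No cell has both players best-responding. For instance, Player 1's best reply to Mid is Mid, but against Mid Player 2 prefers High over Mid.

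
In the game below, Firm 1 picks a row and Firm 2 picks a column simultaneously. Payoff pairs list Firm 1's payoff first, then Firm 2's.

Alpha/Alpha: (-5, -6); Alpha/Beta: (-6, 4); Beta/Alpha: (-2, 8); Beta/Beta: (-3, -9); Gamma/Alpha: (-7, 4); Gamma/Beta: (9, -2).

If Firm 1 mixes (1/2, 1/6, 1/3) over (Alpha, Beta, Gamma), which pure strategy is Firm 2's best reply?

Beta

Firm 2's best reply maximizes expected payoff against the mix.
Alpha: (1/2)·(-6) + (1/6)·8 + (1/3)·4 = -1/3
Beta: (1/2)·4 + (1/6)·(-9) + (1/3)·(-2) = -1/6
Highest expected payoff is -1/6, from Beta.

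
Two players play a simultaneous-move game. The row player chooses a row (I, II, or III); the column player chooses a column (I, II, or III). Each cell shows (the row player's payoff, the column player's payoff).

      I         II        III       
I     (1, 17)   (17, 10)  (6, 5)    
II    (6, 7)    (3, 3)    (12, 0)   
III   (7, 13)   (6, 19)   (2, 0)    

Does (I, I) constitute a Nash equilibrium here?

Holding the column player at I: the row player gets 1 from I but could get 7 by switching to III. The row player has a profitable deviation.

No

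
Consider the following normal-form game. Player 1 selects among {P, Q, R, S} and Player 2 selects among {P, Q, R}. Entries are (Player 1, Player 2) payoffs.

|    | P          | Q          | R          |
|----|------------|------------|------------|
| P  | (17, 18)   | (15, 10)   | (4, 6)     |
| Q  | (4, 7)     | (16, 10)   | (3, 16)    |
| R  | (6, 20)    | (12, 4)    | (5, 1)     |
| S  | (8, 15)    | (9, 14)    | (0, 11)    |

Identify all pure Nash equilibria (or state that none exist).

(P, P)

A profile is a Nash equilibrium when each player is best-responding to the other.
Player 1's best responses — vs P: P (payoff 17); vs Q: Q (payoff 16); vs R: R (payoff 5).
Player 2's best responses — vs P: P (payoff 18); vs Q: R (payoff 16); vs R: P (payoff 20); vs S: P (payoff 15).
The only mutual best response is (P, P); neither player gains by switching there.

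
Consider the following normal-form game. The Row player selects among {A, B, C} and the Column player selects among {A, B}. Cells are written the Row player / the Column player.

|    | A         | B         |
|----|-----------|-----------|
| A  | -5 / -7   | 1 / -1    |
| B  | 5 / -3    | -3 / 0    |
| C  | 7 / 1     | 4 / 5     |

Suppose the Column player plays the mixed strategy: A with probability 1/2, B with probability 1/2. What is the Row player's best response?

The Row player's best reply maximizes expected payoff against the mix.
A: (1/2)·(-5) + (1/2)·1 = -2
B: (1/2)·5 + (1/2)·(-3) = 1
C: (1/2)·7 + (1/2)·4 = 11/2
Highest expected payoff is 11/2, from C.

C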